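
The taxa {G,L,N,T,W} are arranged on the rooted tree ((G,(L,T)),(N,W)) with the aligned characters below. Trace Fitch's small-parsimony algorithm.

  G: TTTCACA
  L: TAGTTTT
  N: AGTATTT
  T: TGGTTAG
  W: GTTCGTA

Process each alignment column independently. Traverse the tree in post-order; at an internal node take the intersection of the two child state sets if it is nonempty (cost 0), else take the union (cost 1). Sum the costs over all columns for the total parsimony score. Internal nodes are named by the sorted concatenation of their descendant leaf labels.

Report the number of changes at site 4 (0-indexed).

2

site 0, node LT: L={T} ∩ T={T} → {T} (+0)
site 0, node GLT: G={T} ∩ LT={T} → {T} (+0)
site 0, node NW: N={A} ∪ W={G} → {A,G} (+1)
site 0, node GLNTW: GLT={T} ∪ NW={A,G} → {A,G,T} (+1)
site 1, node LT: L={A} ∪ T={G} → {A,G} (+1)
site 1, node GLT: G={T} ∪ LT={A,G} → {A,G,T} (+1)
site 1, node NW: N={G} ∪ W={T} → {G,T} (+1)
site 1, node GLNTW: GLT={A,G,T} ∩ NW={G,T} → {G,T} (+0)
site 2, node LT: L={G} ∩ T={G} → {G} (+0)
site 2, node GLT: G={T} ∪ LT={G} → {G,T} (+1)
site 2, node NW: N={T} ∩ W={T} → {T} (+0)
site 2, node GLNTW: GLT={G,T} ∩ NW={T} → {T} (+0)
site 3, node LT: L={T} ∩ T={T} → {T} (+0)
site 3, node GLT: G={C} ∪ LT={T} → {C,T} (+1)
site 3, node NW: N={A} ∪ W={C} → {A,C} (+1)
site 3, node GLNTW: GLT={C,T} ∩ NW={A,C} → {C} (+0)
site 4, node LT: L={T} ∩ T={T} → {T} (+0)
site 4, node GLT: G={A} ∪ LT={T} → {A,T} (+1)
site 4, node NW: N={T} ∪ W={G} → {G,T} (+1)
site 4, node GLNTW: GLT={A,T} ∩ NW={G,T} → {T} (+0)
site 5, node LT: L={T} ∪ T={A} → {A,T} (+1)
site 5, node GLT: G={C} ∪ LT={A,T} → {A,C,T} (+1)
site 5, node NW: N={T} ∩ W={T} → {T} (+0)
site 5, node GLNTW: GLT={A,C,T} ∩ NW={T} → {T} (+0)
site 6, node LT: L={T} ∪ T={G} → {G,T} (+1)
site 6, node GLT: G={A} ∪ LT={G,T} → {A,G,T} (+1)
site 6, node NW: N={T} ∪ W={A} → {A,T} (+1)
site 6, node GLNTW: GLT={A,G,T} ∩ NW={A,T} → {A,T} (+0)
per-site changes: [2, 3, 1, 2, 2, 2, 3]; total = 15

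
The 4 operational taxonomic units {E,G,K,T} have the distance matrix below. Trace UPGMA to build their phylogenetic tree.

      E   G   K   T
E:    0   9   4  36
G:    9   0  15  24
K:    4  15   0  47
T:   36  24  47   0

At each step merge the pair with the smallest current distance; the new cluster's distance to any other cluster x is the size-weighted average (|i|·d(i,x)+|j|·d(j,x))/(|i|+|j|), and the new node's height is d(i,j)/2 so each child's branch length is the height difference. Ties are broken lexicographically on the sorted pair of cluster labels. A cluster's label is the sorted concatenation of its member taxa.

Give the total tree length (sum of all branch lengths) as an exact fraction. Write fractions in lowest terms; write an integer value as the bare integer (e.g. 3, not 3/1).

131/3

step 1: merge (E,K) at d=4; branch lengths E→2, K→2; new cluster EK
  updated: d(EK,G)=12, d(EK,T)=83/2
step 2: merge (EK,G) at d=12; branch lengths EK→4, G→6; new cluster EGK
  updated: d(EGK,T)=107/3
step 3: merge (EGK,T) at d=107/3; branch lengths EGK→71/6, T→107/6; new cluster EGKT
final tree: (((E:2,K:2):4,G:6):71/6,T:107/6)
total length: 131/3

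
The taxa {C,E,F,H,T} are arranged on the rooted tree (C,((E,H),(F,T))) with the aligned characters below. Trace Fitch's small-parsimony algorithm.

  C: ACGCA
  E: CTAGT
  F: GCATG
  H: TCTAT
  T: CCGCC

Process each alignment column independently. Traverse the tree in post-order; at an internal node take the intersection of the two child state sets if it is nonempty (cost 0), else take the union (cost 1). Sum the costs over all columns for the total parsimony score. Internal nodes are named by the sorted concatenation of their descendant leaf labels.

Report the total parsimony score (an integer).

13

[col 0] EH: children E:{C}, H:{T} ∪→ {C,T}; cost 1
[col 0] FT: children F:{G}, T:{C} ∪→ {C,G}; cost 1
[col 0] EFHT: children EH:{C,T}, FT:{C,G} ∩→ {C}; cost 0
[col 0] CEFHT: children C:{A}, EFHT:{C} ∪→ {A,C}; cost 1
[col 1] EH: children E:{T}, H:{C} ∪→ {C,T}; cost 1
[col 1] FT: children F:{C}, T:{C} ∩→ {C}; cost 0
[col 1] EFHT: children EH:{C,T}, FT:{C} ∩→ {C}; cost 0
[col 1] CEFHT: children C:{C}, EFHT:{C} ∩→ {C}; cost 0
[col 2] EH: children E:{A}, H:{T} ∪→ {A,T}; cost 1
[col 2] FT: children F:{A}, T:{G} ∪→ {A,G}; cost 1
[col 2] EFHT: children EH:{A,T}, FT:{A,G} ∩→ {A}; cost 0
[col 2] CEFHT: children C:{G}, EFHT:{A} ∪→ {A,G}; cost 1
[col 3] EH: children E:{G}, H:{A} ∪→ {A,G}; cost 1
[col 3] FT: children F:{T}, T:{C} ∪→ {C,T}; cost 1
[col 3] EFHT: children EH:{A,G}, FT:{C,T} ∪→ {A,C,G,T}; cost 1
[col 3] CEFHT: children C:{C}, EFHT:{A,C,G,T} ∩→ {C}; cost 0
[col 4] EH: children E:{T}, H:{T} ∩→ {T}; cost 0
[col 4] FT: children F:{G}, T:{C} ∪→ {C,G}; cost 1
[col 4] EFHT: children EH:{T}, FT:{C,G} ∪→ {C,G,T}; cost 1
[col 4] CEFHT: children C:{A}, EFHT:{C,G,T} ∪→ {A,C,G,T}; cost 1
per-site changes: [3, 1, 3, 3, 3]; total = 13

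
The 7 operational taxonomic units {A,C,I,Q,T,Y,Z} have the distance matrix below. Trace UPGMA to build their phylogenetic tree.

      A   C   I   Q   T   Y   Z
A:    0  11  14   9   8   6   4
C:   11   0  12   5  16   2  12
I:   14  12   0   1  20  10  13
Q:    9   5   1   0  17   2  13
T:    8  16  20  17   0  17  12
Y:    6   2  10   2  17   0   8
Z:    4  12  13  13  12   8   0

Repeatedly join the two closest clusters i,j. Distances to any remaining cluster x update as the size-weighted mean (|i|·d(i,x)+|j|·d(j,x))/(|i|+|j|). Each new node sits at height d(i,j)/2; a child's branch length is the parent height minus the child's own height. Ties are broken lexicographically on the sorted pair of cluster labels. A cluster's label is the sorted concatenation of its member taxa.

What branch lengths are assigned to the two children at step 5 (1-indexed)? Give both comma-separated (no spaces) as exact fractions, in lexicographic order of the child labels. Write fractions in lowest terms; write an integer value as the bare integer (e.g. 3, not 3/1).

3,5

iteration 1: select I,Q (d=1); attach at lengths (1/2, 1/2); label the merged cluster IQ
  updated: d(A,IQ)=23/2, d(C,IQ)=17/2, d(IQ,T)=37/2, d(IQ,Y)=6, d(IQ,Z)=13
iteration 2: select C,Y (d=2); attach at lengths (1, 1); label the merged cluster CY
  updated: d(A,CY)=17/2, d(CY,IQ)=29/4, d(CY,T)=33/2, d(CY,Z)=10
iteration 3: select A,Z (d=4); attach at lengths (2, 2); label the merged cluster AZ
  updated: d(AZ,CY)=37/4, d(AZ,IQ)=49/4, d(AZ,T)=10
iteration 4: select CY,IQ (d=29/4); attach at lengths (21/8, 25/8); label the merged cluster CIQY
  updated: d(AZ,CIQY)=43/4, d(CIQY,T)=35/2
iteration 5: select AZ,T (d=10); attach at lengths (3, 5); label the merged cluster ATZ
  updated: d(ATZ,CIQY)=13
iteration 6: select ATZ,CIQY (d=13); attach at lengths (3/2, 23/8); label the merged cluster ACIQTYZ
final tree: (((A:2,Z:2):3,T:5):3/2,((C:1,Y:1):21/8,(I:1/2,Q:1/2):25/8):23/8)
total length: 201/8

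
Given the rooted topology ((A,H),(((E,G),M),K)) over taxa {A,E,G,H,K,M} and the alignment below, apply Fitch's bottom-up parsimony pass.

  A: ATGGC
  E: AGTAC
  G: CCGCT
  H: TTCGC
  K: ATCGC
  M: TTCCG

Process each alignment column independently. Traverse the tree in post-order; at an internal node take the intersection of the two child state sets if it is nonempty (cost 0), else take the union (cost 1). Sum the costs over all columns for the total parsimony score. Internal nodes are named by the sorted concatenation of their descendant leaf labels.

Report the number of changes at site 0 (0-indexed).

site 0, node AH: A={A} ∪ H={T} → {A,T} (+1)
site 0, node EG: E={A} ∪ G={C} → {A,C} (+1)
site 0, node EGM: EG={A,C} ∪ M={T} → {A,C,T} (+1)
site 0, node EGKM: EGM={A,C,T} ∩ K={A} → {A} (+0)
site 0, node AEGHKM: AH={A,T} ∩ EGKM={A} → {A} (+0)
site 1, node AH: A={T} ∩ H={T} → {T} (+0)
site 1, node EG: E={G} ∪ G={C} → {C,G} (+1)
site 1, node EGM: EG={C,G} ∪ M={T} → {C,G,T} (+1)
site 1, node EGKM: EGM={C,G,T} ∩ K={T} → {T} (+0)
site 1, node AEGHKM: AH={T} ∩ EGKM={T} → {T} (+0)
site 2, node AH: A={G} ∪ H={C} → {C,G} (+1)
site 2, node EG: E={T} ∪ G={G} → {G,T} (+1)
site 2, node EGM: EG={G,T} ∪ M={C} → {C,G,T} (+1)
site 2, node EGKM: EGM={C,G,T} ∩ K={C} → {C} (+0)
site 2, node AEGHKM: AH={C,G} ∩ EGKM={C} → {C} (+0)
site 3, node AH: A={G} ∩ H={G} → {G} (+0)
site 3, node EG: E={A} ∪ G={C} → {A,C} (+1)
site 3, node EGM: EG={A,C} ∩ M={C} → {C} (+0)
site 3, node EGKM: EGM={C} ∪ K={G} → {C,G} (+1)
site 3, node AEGHKM: AH={G} ∩ EGKM={C,G} → {G} (+0)
site 4, node AH: A={C} ∩ H={C} → {C} (+0)
site 4, node EG: E={C} ∪ G={T} → {C,T} (+1)
site 4, node EGM: EG={C,T} ∪ M={G} → {C,G,T} (+1)
site 4, node EGKM: EGM={C,G,T} ∩ K={C} → {C} (+0)
site 4, node AEGHKM: AH={C} ∩ EGKM={C} → {C} (+0)
per-site changes: [3, 2, 3, 2, 2]; total = 12

3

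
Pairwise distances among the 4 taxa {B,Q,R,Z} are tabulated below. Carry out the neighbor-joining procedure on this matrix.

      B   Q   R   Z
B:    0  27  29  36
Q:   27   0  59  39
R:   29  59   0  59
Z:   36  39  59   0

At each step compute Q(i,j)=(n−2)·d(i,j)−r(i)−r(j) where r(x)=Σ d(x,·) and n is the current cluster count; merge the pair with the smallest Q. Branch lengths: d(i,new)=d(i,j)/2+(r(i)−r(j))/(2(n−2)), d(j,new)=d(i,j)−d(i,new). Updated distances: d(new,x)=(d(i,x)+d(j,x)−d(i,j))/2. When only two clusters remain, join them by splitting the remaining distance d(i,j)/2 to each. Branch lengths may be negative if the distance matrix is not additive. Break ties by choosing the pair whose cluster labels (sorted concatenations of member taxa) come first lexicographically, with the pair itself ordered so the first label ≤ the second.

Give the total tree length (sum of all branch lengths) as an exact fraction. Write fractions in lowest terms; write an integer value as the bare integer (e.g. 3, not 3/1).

317/4

1. join B+R (d=29, Q=-181) ⇒ BR; edges |B|=3/4, |R|=113/4
  updated: d(BR,Q)=57/2, d(BR,Z)=33
2. join BR+Q (d=57/2, Q=-201/2) ⇒ BQR; edges |BR|=45/4, |Q|=69/4
  updated: d(BQR,Z)=87/4
3. join BQR+Z (d=87/4) ⇒ BQRZ; edges |BQR|=87/8, |Z|=87/8
final tree: (((B:3/4,R:113/4):45/4,Q:69/4):87/8,Z:87/8)
total length: 317/4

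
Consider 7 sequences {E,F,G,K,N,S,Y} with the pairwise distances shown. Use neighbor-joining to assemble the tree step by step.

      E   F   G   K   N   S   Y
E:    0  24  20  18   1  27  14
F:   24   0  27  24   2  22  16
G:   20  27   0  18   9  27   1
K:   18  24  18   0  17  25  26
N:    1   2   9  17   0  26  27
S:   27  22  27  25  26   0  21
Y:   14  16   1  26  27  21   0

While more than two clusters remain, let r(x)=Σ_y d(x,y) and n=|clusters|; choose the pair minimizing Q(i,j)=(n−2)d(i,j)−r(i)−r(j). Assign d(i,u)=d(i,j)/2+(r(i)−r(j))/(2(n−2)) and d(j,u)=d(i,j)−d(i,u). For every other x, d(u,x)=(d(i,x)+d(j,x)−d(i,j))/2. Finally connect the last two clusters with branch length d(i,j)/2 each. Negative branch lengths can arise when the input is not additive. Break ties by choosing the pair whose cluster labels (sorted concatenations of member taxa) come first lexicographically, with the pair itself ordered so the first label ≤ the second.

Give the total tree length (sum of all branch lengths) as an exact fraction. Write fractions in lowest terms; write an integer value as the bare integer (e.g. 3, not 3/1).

1667/32

1. join G+Y (d=1, Q=-202) ⇒ GY; edges |G|=1/5, |Y|=4/5
  updated: d(E,GY)=33/2, d(F,GY)=21, d(GY,K)=43/2, d(GY,N)=35/2, d(GY,S)=47/2
2. join F+N (d=2, Q=-297/2) ⇒ FN; edges |F|=75/16, |N|=-43/16
  updated: d(E,FN)=23/2, d(FN,GY)=73/4, d(FN,K)=39/2, d(FN,S)=23
3. join E+FN (d=23/2, Q=-443/4) ⇒ EFN; edges |E|=47/8, |FN|=45/8
  updated: d(EFN,GY)=93/8, d(EFN,K)=13, d(EFN,S)=77/4
4. join EFN+K (d=13, Q=-619/8) ⇒ EFKN; edges |EFN|=83/32, |K|=333/32
  updated: d(EFKN,GY)=161/16, d(EFKN,S)=125/8
5. join EFKN+GY (d=161/16, Q=-787/16) ⇒ EFGKNY; edges |EFKN|=35/32, |GY|=287/32
  updated: d(EFGKNY,S)=465/32
6. join EFGKNY+S (d=465/32) ⇒ EFGKNSY; edges |EFGKNY|=465/64, |S|=465/64
final tree: ((((E:47/8,(F:75/16,N:-43/16):45/8):83/32,K:333/32):35/32,(G:1/5,Y:4/5):287/32):465/64,S:465/64)
total length: 1667/32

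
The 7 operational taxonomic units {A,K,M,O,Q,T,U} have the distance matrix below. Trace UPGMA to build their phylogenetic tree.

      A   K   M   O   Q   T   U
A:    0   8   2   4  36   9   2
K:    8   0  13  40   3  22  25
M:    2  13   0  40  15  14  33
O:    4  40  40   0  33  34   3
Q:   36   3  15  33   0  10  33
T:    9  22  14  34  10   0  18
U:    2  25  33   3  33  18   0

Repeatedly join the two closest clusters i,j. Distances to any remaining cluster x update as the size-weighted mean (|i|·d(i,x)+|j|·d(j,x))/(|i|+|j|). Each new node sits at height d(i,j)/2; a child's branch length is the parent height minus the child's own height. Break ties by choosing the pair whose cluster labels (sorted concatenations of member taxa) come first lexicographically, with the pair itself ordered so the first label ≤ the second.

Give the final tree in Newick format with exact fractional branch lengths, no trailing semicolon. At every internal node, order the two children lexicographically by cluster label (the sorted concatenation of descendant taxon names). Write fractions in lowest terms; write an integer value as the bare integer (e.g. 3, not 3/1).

step 1: merge (A,M) at d=2; branch lengths A→1, M→1; new cluster AM
  updated: d(AM,K)=21/2, d(AM,O)=22, d(AM,Q)=51/2, d(AM,T)=23/2, d(AM,U)=35/2
step 2: merge (K,Q) at d=3; branch lengths K→3/2, Q→3/2; new cluster KQ
  updated: d(AM,KQ)=18, d(KQ,O)=73/2, d(KQ,T)=16, d(KQ,U)=29
step 3: merge (O,U) at d=3; branch lengths O→3/2, U→3/2; new cluster OU
  updated: d(AM,OU)=79/4, d(KQ,OU)=131/4, d(OU,T)=26
step 4: merge (AM,T) at d=23/2; branch lengths AM→19/4, T→23/4; new cluster AMT
  updated: d(AMT,KQ)=52/3, d(AMT,OU)=131/6
step 5: merge (AMT,KQ) at d=52/3; branch lengths AMT→35/12, KQ→43/6; new cluster AKMQT
  updated: d(AKMQT,OU)=131/5
step 6: merge (AKMQT,OU) at d=131/5; branch lengths AKMQT→133/30, OU→58/5; new cluster AKMOQTU
final tree: ((((A:1,M:1):19/4,T:23/4):35/12,(K:3/2,Q:3/2):43/6):133/30,(O:3/2,U:3/2):58/5)
total length: 2677/60

((((A:1,M:1):19/4,T:23/4):35/12,(K:3/2,Q:3/2):43/6):133/30,(O:3/2,U:3/2):58/5)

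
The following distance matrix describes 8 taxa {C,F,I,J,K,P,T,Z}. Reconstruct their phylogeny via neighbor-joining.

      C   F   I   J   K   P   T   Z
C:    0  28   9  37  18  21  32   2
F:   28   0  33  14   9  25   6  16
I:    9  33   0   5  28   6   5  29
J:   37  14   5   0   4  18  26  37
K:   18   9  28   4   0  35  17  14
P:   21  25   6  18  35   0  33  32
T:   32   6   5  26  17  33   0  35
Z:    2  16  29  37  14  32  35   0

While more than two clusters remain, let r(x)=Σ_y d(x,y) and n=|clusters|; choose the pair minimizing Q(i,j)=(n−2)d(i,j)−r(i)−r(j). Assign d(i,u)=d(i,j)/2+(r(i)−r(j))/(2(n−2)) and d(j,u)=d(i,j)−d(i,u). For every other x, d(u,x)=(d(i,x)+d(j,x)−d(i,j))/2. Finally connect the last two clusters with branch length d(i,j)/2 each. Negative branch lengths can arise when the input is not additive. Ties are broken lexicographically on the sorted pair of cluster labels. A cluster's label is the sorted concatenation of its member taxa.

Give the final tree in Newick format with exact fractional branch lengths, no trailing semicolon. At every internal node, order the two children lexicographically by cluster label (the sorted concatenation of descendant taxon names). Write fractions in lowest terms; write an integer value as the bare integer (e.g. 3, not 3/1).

((((C:-1/2,Z:5/2):439/32,K:41/32):99/32,(F:-5/12,T:77/12):201/32):223/64,((I:-7/4,P:31/4):173/32,J:99/32):223/64)

1. join C+Z (d=2, Q=-300) ⇒ CZ; edges |C|=-1/2, |Z|=5/2
  updated: d(CZ,F)=21, d(CZ,I)=18, d(CZ,J)=36, d(CZ,K)=15, d(CZ,P)=51/2, d(CZ,T)=65/2
2. join I+P (d=6, Q=-415/2) ⇒ IP; edges |I|=-7/4, |P|=31/4
  updated: d(CZ,IP)=75/4, d(F,IP)=26, d(IP,J)=17/2, d(IP,K)=57/2, d(IP,T)=16
3. join IP+J (d=17/2, Q=-609/4) ⇒ IJP; edges |IP|=173/32, |J|=99/32
  updated: d(CZ,IJP)=185/8, d(F,IJP)=63/4, d(IJP,K)=12, d(IJP,T)=67/4
4. join F+T (d=6, Q=-106) ⇒ FT; edges |F|=-5/12, |T|=77/12
  updated: d(CZ,FT)=95/4, d(FT,IJP)=53/4, d(FT,K)=10
5. join CZ+K (d=15, Q=-551/8) ⇒ CKZ; edges |CZ|=439/32, |K|=41/32
  updated: d(CKZ,FT)=75/8, d(CKZ,IJP)=161/16
6. join CKZ+FT (d=75/8, Q=-523/16) ⇒ CFKTZ; edges |CKZ|=99/32, |FT|=201/32
  updated: d(CFKTZ,IJP)=223/32
7. join CFKTZ+IJP (d=223/32) ⇒ CFIJKPTZ; edges |CFKTZ|=223/64, |IJP|=223/64
final tree: ((((C:-1/2,Z:5/2):439/32,K:41/32):99/32,(F:-5/12,T:77/12):201/32):223/64,((I:-7/4,P:31/4):173/32,J:99/32):223/64)
total length: 1723/32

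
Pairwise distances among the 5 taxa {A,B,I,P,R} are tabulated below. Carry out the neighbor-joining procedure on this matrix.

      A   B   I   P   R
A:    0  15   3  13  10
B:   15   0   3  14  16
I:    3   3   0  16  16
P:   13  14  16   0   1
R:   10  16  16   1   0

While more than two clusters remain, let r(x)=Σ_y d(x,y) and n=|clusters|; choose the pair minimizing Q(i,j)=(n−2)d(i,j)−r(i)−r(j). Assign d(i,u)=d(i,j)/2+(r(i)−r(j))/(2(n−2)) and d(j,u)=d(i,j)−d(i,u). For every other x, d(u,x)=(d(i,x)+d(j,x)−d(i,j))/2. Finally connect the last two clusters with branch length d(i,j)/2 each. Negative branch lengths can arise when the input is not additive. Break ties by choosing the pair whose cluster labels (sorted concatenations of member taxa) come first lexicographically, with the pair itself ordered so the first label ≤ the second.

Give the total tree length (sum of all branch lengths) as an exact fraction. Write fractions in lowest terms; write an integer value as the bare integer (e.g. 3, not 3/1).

20

1. join P+R (d=1, Q=-84) ⇒ PR; edges |P|=2/3, |R|=1/3
  updated: d(A,PR)=11, d(B,PR)=29/2, d(I,PR)=31/2
2. join A+PR (d=11, Q=-48) ⇒ APR; edges |A|=5/2, |PR|=17/2
  updated: d(APR,B)=37/4, d(APR,I)=15/4
3. join APR+B (d=37/4, Q=-16) ⇒ ABPR; edges |APR|=5, |B|=17/4
  updated: d(ABPR,I)=-5/4
4. join ABPR+I (d=-5/4) ⇒ ABIPR; edges |ABPR|=-5/8, |I|=-5/8
final tree: (((A:5/2,(P:2/3,R:1/3):17/2):5,B:17/4):-5/8,I:-5/8)
total length: 20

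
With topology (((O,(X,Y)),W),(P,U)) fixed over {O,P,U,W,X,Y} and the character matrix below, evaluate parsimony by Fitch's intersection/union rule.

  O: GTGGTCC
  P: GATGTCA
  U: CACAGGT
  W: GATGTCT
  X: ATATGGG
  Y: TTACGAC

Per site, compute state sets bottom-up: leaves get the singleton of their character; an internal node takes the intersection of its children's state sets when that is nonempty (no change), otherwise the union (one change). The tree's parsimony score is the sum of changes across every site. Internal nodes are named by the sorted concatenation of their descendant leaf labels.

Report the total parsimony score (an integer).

18

XY@0: {A} ∪ {T} = {A,T} (union, +1)
OXY@0: {G} ∪ {A,T} = {A,G,T} (union, +1)
OWXY@0: {A,G,T} ∩ {G} = {G} (intersection, +0)
PU@0: {G} ∪ {C} = {C,G} (union, +1)
OPUWXY@0: {G} ∩ {C,G} = {G} (intersection, +0)
XY@1: {T} ∩ {T} = {T} (intersection, +0)
OXY@1: {T} ∩ {T} = {T} (intersection, +0)
OWXY@1: {T} ∪ {A} = {A,T} (union, +1)
PU@1: {A} ∩ {A} = {A} (intersection, +0)
OPUWXY@1: {A,T} ∩ {A} = {A} (intersection, +0)
XY@2: {A} ∩ {A} = {A} (intersection, +0)
OXY@2: {G} ∪ {A} = {A,G} (union, +1)
OWXY@2: {A,G} ∪ {T} = {A,G,T} (union, +1)
PU@2: {T} ∪ {C} = {C,T} (union, +1)
OPUWXY@2: {A,G,T} ∩ {C,T} = {T} (intersection, +0)
XY@3: {T} ∪ {C} = {C,T} (union, +1)
OXY@3: {G} ∪ {C,T} = {C,G,T} (union, +1)
OWXY@3: {C,G,T} ∩ {G} = {G} (intersection, +0)
PU@3: {G} ∪ {A} = {A,G} (union, +1)
OPUWXY@3: {G} ∩ {A,G} = {G} (intersection, +0)
XY@4: {G} ∩ {G} = {G} (intersection, +0)
OXY@4: {T} ∪ {G} = {G,T} (union, +1)
OWXY@4: {G,T} ∩ {T} = {T} (intersection, +0)
PU@4: {T} ∪ {G} = {G,T} (union, +1)
OPUWXY@4: {T} ∩ {G,T} = {T} (intersection, +0)
XY@5: {G} ∪ {A} = {A,G} (union, +1)
OXY@5: {C} ∪ {A,G} = {A,C,G} (union, +1)
OWXY@5: {A,C,G} ∩ {C} = {C} (intersection, +0)
PU@5: {C} ∪ {G} = {C,G} (union, +1)
OPUWXY@5: {C} ∩ {C,G} = {C} (intersection, +0)
XY@6: {G} ∪ {C} = {C,G} (union, +1)
OXY@6: {C} ∩ {C,G} = {C} (intersection, +0)
OWXY@6: {C} ∪ {T} = {C,T} (union, +1)
PU@6: {A} ∪ {T} = {A,T} (union, +1)
OPUWXY@6: {C,T} ∩ {A,T} = {T} (intersection, +0)
per-site changes: [3, 1, 3, 3, 2, 3, 3]; total = 18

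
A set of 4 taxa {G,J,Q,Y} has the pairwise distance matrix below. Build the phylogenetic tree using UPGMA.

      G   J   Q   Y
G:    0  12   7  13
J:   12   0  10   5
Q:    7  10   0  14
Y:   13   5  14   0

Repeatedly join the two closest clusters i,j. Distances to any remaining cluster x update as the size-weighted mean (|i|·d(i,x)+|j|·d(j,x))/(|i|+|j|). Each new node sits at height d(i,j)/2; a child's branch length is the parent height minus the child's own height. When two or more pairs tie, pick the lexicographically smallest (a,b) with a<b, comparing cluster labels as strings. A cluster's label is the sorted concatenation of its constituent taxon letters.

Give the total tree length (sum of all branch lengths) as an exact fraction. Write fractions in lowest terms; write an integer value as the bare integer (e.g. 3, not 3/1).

73/4

step 1: merge (J,Y) at d=5; branch lengths J→5/2, Y→5/2; new cluster JY
  updated: d(G,JY)=25/2, d(JY,Q)=12
step 2: merge (G,Q) at d=7; branch lengths G→7/2, Q→7/2; new cluster GQ
  updated: d(GQ,JY)=49/4
step 3: merge (GQ,JY) at d=49/4; branch lengths GQ→21/8, JY→29/8; new cluster GJQY
final tree: ((G:7/2,Q:7/2):21/8,(J:5/2,Y:5/2):29/8)
total length: 73/4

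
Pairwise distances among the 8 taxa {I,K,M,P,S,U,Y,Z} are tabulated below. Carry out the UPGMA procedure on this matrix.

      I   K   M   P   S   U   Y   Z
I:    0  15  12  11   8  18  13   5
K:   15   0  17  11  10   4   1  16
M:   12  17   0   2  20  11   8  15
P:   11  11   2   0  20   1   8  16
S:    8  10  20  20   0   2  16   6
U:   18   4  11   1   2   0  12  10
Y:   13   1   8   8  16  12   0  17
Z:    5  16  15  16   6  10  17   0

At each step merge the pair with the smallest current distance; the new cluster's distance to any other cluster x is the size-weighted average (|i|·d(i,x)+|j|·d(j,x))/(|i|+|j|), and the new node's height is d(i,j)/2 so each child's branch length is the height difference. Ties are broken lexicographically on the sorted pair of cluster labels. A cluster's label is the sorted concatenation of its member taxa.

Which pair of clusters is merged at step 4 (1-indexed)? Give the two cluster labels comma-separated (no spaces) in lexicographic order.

step 1: merge (K,Y) at d=1; branch lengths K→1/2, Y→1/2; new cluster KY
  updated: d(I,KY)=14, d(KY,M)=25/2, d(KY,P)=19/2, d(KY,S)=13, d(KY,U)=8, d(KY,Z)=33/2
step 2: merge (P,U) at d=1; branch lengths P→1/2, U→1/2; new cluster PU
  updated: d(I,PU)=29/2, d(KY,PU)=35/4, d(M,PU)=13/2, d(PU,S)=11, d(PU,Z)=13
step 3: merge (I,Z) at d=5; branch lengths I→5/2, Z→5/2; new cluster IZ
  updated: d(IZ,KY)=61/4, d(IZ,M)=27/2, d(IZ,PU)=55/4, d(IZ,S)=7
step 4: merge (M,PU) at d=13/2; branch lengths M→13/4, PU→11/4; new cluster MPU
  updated: d(IZ,MPU)=41/3, d(KY,MPU)=10, d(MPU,S)=14
step 5: merge (IZ,S) at d=7; branch lengths IZ→1, S→7/2; new cluster ISZ
  updated: d(ISZ,KY)=29/2, d(ISZ,MPU)=124/9
step 6: merge (KY,MPU) at d=10; branch lengths KY→9/2, MPU→7/4; new cluster KMPUY
  updated: d(ISZ,KMPUY)=211/15
step 7: merge (ISZ,KMPUY) at d=211/15; branch lengths ISZ→53/15, KMPUY→61/30; new cluster IKMPSUYZ
final tree: (((I:5/2,Z:5/2):1,S:7/2):53/15,((K:1/2,Y:1/2):9/2,(M:13/4,(P:1/2,U:1/2):11/4):7/4):61/30)
total length: 1759/60

M,PU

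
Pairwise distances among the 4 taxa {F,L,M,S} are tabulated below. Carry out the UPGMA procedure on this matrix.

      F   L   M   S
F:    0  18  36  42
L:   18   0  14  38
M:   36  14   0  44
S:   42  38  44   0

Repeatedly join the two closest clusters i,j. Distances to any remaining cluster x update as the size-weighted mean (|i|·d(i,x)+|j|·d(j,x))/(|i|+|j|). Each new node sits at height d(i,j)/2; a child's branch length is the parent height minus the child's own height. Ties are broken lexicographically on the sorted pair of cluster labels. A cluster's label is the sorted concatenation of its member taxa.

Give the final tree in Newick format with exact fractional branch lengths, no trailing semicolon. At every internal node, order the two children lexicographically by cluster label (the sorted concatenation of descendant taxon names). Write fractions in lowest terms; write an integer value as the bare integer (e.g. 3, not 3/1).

((F:27/2,(L:7,M:7):13/2):43/6,S:62/3)

iteration 1: select L,M (d=14); attach at lengths (7, 7); label the merged cluster LM
  updated: d(F,LM)=27, d(LM,S)=41
iteration 2: select F,LM (d=27); attach at lengths (27/2, 13/2); label the merged cluster FLM
  updated: d(FLM,S)=124/3
iteration 3: select FLM,S (d=124/3); attach at lengths (43/6, 62/3); label the merged cluster FLMS
final tree: ((F:27/2,(L:7,M:7):13/2):43/6,S:62/3)
total length: 371/6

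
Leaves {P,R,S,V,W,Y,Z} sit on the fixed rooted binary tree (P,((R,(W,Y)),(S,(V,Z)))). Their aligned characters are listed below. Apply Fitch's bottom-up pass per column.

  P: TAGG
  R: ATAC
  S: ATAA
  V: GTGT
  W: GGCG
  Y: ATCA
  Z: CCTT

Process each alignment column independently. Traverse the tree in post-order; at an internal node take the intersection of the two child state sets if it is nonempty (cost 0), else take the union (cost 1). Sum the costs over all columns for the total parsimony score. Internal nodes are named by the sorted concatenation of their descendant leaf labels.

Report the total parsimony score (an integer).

15

site 0, node WY: W={G} ∪ Y={A} → {A,G} (+1)
site 0, node RWY: R={A} ∩ WY={A,G} → {A} (+0)
site 0, node VZ: V={G} ∪ Z={C} → {C,G} (+1)
site 0, node SVZ: S={A} ∪ VZ={C,G} → {A,C,G} (+1)
site 0, node RSVWYZ: RWY={A} ∩ SVZ={A,C,G} → {A} (+0)
site 0, node PRSVWYZ: P={T} ∪ RSVWYZ={A} → {A,T} (+1)
site 1, node WY: W={G} ∪ Y={T} → {G,T} (+1)
site 1, node RWY: R={T} ∩ WY={G,T} → {T} (+0)
site 1, node VZ: V={T} ∪ Z={C} → {C,T} (+1)
site 1, node SVZ: S={T} ∩ VZ={C,T} → {T} (+0)
site 1, node RSVWYZ: RWY={T} ∩ SVZ={T} → {T} (+0)
site 1, node PRSVWYZ: P={A} ∪ RSVWYZ={T} → {A,T} (+1)
site 2, node WY: W={C} ∩ Y={C} → {C} (+0)
site 2, node RWY: R={A} ∪ WY={C} → {A,C} (+1)
site 2, node VZ: V={G} ∪ Z={T} → {G,T} (+1)
site 2, node SVZ: S={A} ∪ VZ={G,T} → {A,G,T} (+1)
site 2, node RSVWYZ: RWY={A,C} ∩ SVZ={A,G,T} → {A} (+0)
site 2, node PRSVWYZ: P={G} ∪ RSVWYZ={A} → {A,G} (+1)
site 3, node WY: W={G} ∪ Y={A} → {A,G} (+1)
site 3, node RWY: R={C} ∪ WY={A,G} → {A,C,G} (+1)
site 3, node VZ: V={T} ∩ Z={T} → {T} (+0)
site 3, node SVZ: S={A} ∪ VZ={T} → {A,T} (+1)
site 3, node RSVWYZ: RWY={A,C,G} ∩ SVZ={A,T} → {A} (+0)
site 3, node PRSVWYZ: P={G} ∪ RSVWYZ={A} → {A,G} (+1)
per-site changes: [4, 3, 4, 4]; total = 15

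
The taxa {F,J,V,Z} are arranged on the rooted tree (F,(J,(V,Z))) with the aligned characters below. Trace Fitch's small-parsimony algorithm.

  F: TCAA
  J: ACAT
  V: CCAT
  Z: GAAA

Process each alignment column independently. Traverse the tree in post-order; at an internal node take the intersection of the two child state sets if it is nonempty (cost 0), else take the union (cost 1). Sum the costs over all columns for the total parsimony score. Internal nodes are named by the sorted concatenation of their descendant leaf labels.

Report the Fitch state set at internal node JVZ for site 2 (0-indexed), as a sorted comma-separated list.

A

VZ@0: {C} ∪ {G} = {C,G} (union, +1)
JVZ@0: {A} ∪ {C,G} = {A,C,G} (union, +1)
FJVZ@0: {T} ∪ {A,C,G} = {A,C,G,T} (union, +1)
VZ@1: {C} ∪ {A} = {A,C} (union, +1)
JVZ@1: {C} ∩ {A,C} = {C} (intersection, +0)
FJVZ@1: {C} ∩ {C} = {C} (intersection, +0)
VZ@2: {A} ∩ {A} = {A} (intersection, +0)
JVZ@2: {A} ∩ {A} = {A} (intersection, +0)
FJVZ@2: {A} ∩ {A} = {A} (intersection, +0)
VZ@3: {T} ∪ {A} = {A,T} (union, +1)
JVZ@3: {T} ∩ {A,T} = {T} (intersection, +0)
FJVZ@3: {A} ∪ {T} = {A,T} (union, +1)
per-site changes: [3, 1, 0, 2]; total = 6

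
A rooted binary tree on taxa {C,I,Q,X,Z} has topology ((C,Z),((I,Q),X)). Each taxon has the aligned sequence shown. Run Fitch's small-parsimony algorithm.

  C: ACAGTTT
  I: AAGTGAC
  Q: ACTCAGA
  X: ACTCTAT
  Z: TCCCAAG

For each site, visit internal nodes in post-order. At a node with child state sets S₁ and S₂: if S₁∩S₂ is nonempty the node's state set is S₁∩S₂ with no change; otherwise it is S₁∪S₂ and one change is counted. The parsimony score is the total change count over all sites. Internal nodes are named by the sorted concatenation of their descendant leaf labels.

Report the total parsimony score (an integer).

15

[col 0] CZ: children C:{A}, Z:{T} ∪→ {A,T}; cost 1
[col 0] IQ: children I:{A}, Q:{A} ∩→ {A}; cost 0
[col 0] IQX: children IQ:{A}, X:{A} ∩→ {A}; cost 0
[col 0] CIQXZ: children CZ:{A,T}, IQX:{A} ∩→ {A}; cost 0
[col 1] CZ: children C:{C}, Z:{C} ∩→ {C}; cost 0
[col 1] IQ: children I:{A}, Q:{C} ∪→ {A,C}; cost 1
[col 1] IQX: children IQ:{A,C}, X:{C} ∩→ {C}; cost 0
[col 1] CIQXZ: children CZ:{C}, IQX:{C} ∩→ {C}; cost 0
[col 2] CZ: children C:{A}, Z:{C} ∪→ {A,C}; cost 1
[col 2] IQ: children I:{G}, Q:{T} ∪→ {G,T}; cost 1
[col 2] IQX: children IQ:{G,T}, X:{T} ∩→ {T}; cost 0
[col 2] CIQXZ: children CZ:{A,C}, IQX:{T} ∪→ {A,C,T}; cost 1
[col 3] CZ: children C:{G}, Z:{C} ∪→ {C,G}; cost 1
[col 3] IQ: children I:{T}, Q:{C} ∪→ {C,T}; cost 1
[col 3] IQX: children IQ:{C,T}, X:{C} ∩→ {C}; cost 0
[col 3] CIQXZ: children CZ:{C,G}, IQX:{C} ∩→ {C}; cost 0
[col 4] CZ: children C:{T}, Z:{A} ∪→ {A,T}; cost 1
[col 4] IQ: children I:{G}, Q:{A} ∪→ {A,G}; cost 1
[col 4] IQX: children IQ:{A,G}, X:{T} ∪→ {A,G,T}; cost 1
[col 4] CIQXZ: children CZ:{A,T}, IQX:{A,G,T} ∩→ {A,T}; cost 0
[col 5] CZ: children C:{T}, Z:{A} ∪→ {A,T}; cost 1
[col 5] IQ: children I:{A}, Q:{G} ∪→ {A,G}; cost 1
[col 5] IQX: children IQ:{A,G}, X:{A} ∩→ {A}; cost 0
[col 5] CIQXZ: children CZ:{A,T}, IQX:{A} ∩→ {A}; cost 0
[col 6] CZ: children C:{T}, Z:{G} ∪→ {G,T}; cost 1
[col 6] IQ: children I:{C}, Q:{A} ∪→ {A,C}; cost 1
[col 6] IQX: children IQ:{A,C}, X:{T} ∪→ {A,C,T}; cost 1
[col 6] CIQXZ: children CZ:{G,T}, IQX:{A,C,T} ∩→ {T}; cost 0
per-site changes: [1, 1, 3, 2, 3, 2, 3]; total = 15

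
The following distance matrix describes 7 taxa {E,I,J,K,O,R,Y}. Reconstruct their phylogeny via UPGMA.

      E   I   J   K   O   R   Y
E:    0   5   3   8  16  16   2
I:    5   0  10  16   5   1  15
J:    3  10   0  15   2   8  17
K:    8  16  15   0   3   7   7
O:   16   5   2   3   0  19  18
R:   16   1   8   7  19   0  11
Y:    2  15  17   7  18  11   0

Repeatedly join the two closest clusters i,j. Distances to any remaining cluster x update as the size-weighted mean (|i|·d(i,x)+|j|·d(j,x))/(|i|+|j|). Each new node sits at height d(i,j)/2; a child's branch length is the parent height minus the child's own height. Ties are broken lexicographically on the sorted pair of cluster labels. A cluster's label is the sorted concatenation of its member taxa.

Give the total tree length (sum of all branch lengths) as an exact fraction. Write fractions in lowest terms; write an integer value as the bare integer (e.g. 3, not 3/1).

70/3

1. join I+R (d=1) ⇒ IR; edges |I|=1/2, |R|=1/2
  updated: d(E,IR)=21/2, d(IR,J)=9, d(IR,K)=23/2, d(IR,O)=12, d(IR,Y)=13
2. join E+Y (d=2) ⇒ EY; edges |E|=1, |Y|=1
  updated: d(EY,IR)=47/4, d(EY,J)=10, d(EY,K)=15/2, d(EY,O)=17
3. join J+O (d=2) ⇒ JO; edges |J|=1, |O|=1
  updated: d(EY,JO)=27/2, d(IR,JO)=21/2, d(JO,K)=9
4. join EY+K (d=15/2) ⇒ EKY; edges |EY|=11/4, |K|=15/4
  updated: d(EKY,IR)=35/3, d(EKY,JO)=12
5. join IR+JO (d=21/2) ⇒ IJOR; edges |IR|=19/4, |JO|=17/4
  updated: d(EKY,IJOR)=71/6
6. join EKY+IJOR (d=71/6) ⇒ EIJKORY; edges |EKY|=13/6, |IJOR|=2/3
final tree: (((E:1,Y:1):11/4,K:15/4):13/6,((I:1/2,R:1/2):19/4,(J:1,O:1):17/4):2/3)
total length: 70/3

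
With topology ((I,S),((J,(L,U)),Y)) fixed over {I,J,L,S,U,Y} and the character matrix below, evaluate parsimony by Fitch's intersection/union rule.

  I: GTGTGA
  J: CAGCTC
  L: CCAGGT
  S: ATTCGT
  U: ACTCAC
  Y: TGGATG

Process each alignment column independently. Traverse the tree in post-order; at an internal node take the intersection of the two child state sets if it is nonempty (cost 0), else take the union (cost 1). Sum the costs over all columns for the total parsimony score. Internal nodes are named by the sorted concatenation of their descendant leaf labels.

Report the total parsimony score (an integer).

site 0, node IS: I={G} ∪ S={A} → {A,G} (+1)
site 0, node LU: L={C} ∪ U={A} → {A,C} (+1)
site 0, node JLU: J={C} ∩ LU={A,C} → {C} (+0)
site 0, node JLUY: JLU={C} ∪ Y={T} → {C,T} (+1)
site 0, node IJLSUY: IS={A,G} ∪ JLUY={C,T} → {A,C,G,T} (+1)
site 1, node IS: I={T} ∩ S={T} → {T} (+0)
site 1, node LU: L={C} ∩ U={C} → {C} (+0)
site 1, node JLU: J={A} ∪ LU={C} → {A,C} (+1)
site 1, node JLUY: JLU={A,C} ∪ Y={G} → {A,C,G} (+1)
site 1, node IJLSUY: IS={T} ∪ JLUY={A,C,G} → {A,C,G,T} (+1)
site 2, node IS: I={G} ∪ S={T} → {G,T} (+1)
site 2, node LU: L={A} ∪ U={T} → {A,T} (+1)
site 2, node JLU: J={G} ∪ LU={A,T} → {A,G,T} (+1)
site 2, node JLUY: JLU={A,G,T} ∩ Y={G} → {G} (+0)
site 2, node IJLSUY: IS={G,T} ∩ JLUY={G} → {G} (+0)
site 3, node IS: I={T} ∪ S={C} → {C,T} (+1)
site 3, node LU: L={G} ∪ U={C} → {C,G} (+1)
site 3, node JLU: J={C} ∩ LU={C,G} → {C} (+0)
site 3, node JLUY: JLU={C} ∪ Y={A} → {A,C} (+1)
site 3, node IJLSUY: IS={C,T} ∩ JLUY={A,C} → {C} (+0)
site 4, node IS: I={G} ∩ S={G} → {G} (+0)
site 4, node LU: L={G} ∪ U={A} → {A,G} (+1)
site 4, node JLU: J={T} ∪ LU={A,G} → {A,G,T} (+1)
site 4, node JLUY: JLU={A,G,T} ∩ Y={T} → {T} (+0)
site 4, node IJLSUY: IS={G} ∪ JLUY={T} → {G,T} (+1)
site 5, node IS: I={A} ∪ S={T} → {A,T} (+1)
site 5, node LU: L={T} ∪ U={C} → {C,T} (+1)
site 5, node JLU: J={C} ∩ LU={C,T} → {C} (+0)
site 5, node JLUY: JLU={C} ∪ Y={G} → {C,G} (+1)
site 5, node IJLSUY: IS={A,T} ∪ JLUY={C,G} → {A,C,G,T} (+1)
per-site changes: [4, 3, 3, 3, 3, 4]; total = 20

20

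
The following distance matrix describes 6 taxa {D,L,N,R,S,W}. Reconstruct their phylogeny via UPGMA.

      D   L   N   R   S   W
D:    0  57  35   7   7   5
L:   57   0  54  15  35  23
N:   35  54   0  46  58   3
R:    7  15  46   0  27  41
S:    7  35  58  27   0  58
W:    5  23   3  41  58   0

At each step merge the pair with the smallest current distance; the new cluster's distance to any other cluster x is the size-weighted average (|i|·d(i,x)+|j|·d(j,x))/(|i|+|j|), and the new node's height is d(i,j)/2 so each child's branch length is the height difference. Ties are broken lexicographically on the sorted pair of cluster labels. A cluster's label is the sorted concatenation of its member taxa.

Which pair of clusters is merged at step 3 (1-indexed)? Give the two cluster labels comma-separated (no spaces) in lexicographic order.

iteration 1: select N,W (d=3); attach at lengths (3/2, 3/2); label the merged cluster NW
  updated: d(D,NW)=20, d(L,NW)=77/2, d(NW,R)=87/2, d(NW,S)=58
iteration 2: select D,R (d=7); attach at lengths (7/2, 7/2); label the merged cluster DR
  updated: d(DR,L)=36, d(DR,NW)=127/4, d(DR,S)=17
iteration 3: select DR,S (d=17); attach at lengths (5, 17/2); label the merged cluster DRS
  updated: d(DRS,L)=107/3, d(DRS,NW)=81/2
iteration 4: select DRS,L (d=107/3); attach at lengths (28/3, 107/6); label the merged cluster DLRS
  updated: d(DLRS,NW)=40
iteration 5: select DLRS,NW (d=40); attach at lengths (13/6, 37/2); label the merged cluster DLNRSW
final tree: ((((D:7/2,R:7/2):5,S:17/2):28/3,L:107/6):13/6,(N:3/2,W:3/2):37/2)
total length: 214/3

DR,S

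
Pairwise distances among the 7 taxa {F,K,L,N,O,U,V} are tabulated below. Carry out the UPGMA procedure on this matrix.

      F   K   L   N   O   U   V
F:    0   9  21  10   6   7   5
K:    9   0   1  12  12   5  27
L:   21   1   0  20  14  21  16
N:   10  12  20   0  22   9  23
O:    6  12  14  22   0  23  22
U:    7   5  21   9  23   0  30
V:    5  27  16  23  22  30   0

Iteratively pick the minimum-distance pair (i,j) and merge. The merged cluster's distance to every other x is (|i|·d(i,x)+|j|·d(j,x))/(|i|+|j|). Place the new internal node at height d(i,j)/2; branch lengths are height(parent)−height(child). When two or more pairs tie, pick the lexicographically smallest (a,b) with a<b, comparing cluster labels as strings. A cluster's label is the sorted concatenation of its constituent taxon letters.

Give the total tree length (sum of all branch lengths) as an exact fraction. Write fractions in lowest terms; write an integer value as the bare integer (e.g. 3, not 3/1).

iteration 1: select K,L (d=1); attach at lengths (1/2, 1/2); label the merged cluster KL
  updated: d(F,KL)=15, d(KL,N)=16, d(KL,O)=13, d(KL,U)=13, d(KL,V)=43/2
iteration 2: select F,V (d=5); attach at lengths (5/2, 5/2); label the merged cluster FV
  updated: d(FV,KL)=73/4, d(FV,N)=33/2, d(FV,O)=14, d(FV,U)=37/2
iteration 3: select N,U (d=9); attach at lengths (9/2, 9/2); label the merged cluster NU
  updated: d(FV,NU)=35/2, d(KL,NU)=29/2, d(NU,O)=45/2
iteration 4: select KL,O (d=13); attach at lengths (6, 13/2); label the merged cluster KLO
  updated: d(FV,KLO)=101/6, d(KLO,NU)=103/6
iteration 5: select FV,KLO (d=101/6); attach at lengths (71/12, 23/12); label the merged cluster FKLOV
  updated: d(FKLOV,NU)=173/10
iteration 6: select FKLOV,NU (d=173/10); attach at lengths (7/30, 83/20); label the merged cluster FKLNOUV
final tree: (((F:5/2,V:5/2):71/12,((K:1/2,L:1/2):6,O:13/2):23/12):7/30,(N:9/2,U:9/2):83/20)
total length: 2383/60

2383/60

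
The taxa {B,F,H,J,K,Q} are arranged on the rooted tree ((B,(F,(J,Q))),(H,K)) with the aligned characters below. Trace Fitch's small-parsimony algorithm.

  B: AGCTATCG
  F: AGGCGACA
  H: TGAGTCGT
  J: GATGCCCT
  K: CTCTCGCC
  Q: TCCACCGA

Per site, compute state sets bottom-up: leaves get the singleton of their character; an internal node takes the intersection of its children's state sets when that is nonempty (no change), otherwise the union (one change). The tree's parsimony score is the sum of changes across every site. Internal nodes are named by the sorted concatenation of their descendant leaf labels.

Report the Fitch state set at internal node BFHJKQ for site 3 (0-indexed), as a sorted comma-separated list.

G,T

JQ@0: {G} ∪ {T} = {G,T} (union, +1)
FJQ@0: {A} ∪ {G,T} = {A,G,T} (union, +1)
BFJQ@0: {A} ∩ {A,G,T} = {A} (intersection, +0)
HK@0: {T} ∪ {C} = {C,T} (union, +1)
BFHJKQ@0: {A} ∪ {C,T} = {A,C,T} (union, +1)
JQ@1: {A} ∪ {C} = {A,C} (union, +1)
FJQ@1: {G} ∪ {A,C} = {A,C,G} (union, +1)
BFJQ@1: {G} ∩ {A,C,G} = {G} (intersection, +0)
HK@1: {G} ∪ {T} = {G,T} (union, +1)
BFHJKQ@1: {G} ∩ {G,T} = {G} (intersection, +0)
JQ@2: {T} ∪ {C} = {C,T} (union, +1)
FJQ@2: {G} ∪ {C,T} = {C,G,T} (union, +1)
BFJQ@2: {C} ∩ {C,G,T} = {C} (intersection, +0)
HK@2: {A} ∪ {C} = {A,C} (union, +1)
BFHJKQ@2: {C} ∩ {A,C} = {C} (intersection, +0)
JQ@3: {G} ∪ {A} = {A,G} (union, +1)
FJQ@3: {C} ∪ {A,G} = {A,C,G} (union, +1)
BFJQ@3: {T} ∪ {A,C,G} = {A,C,G,T} (union, +1)
HK@3: {G} ∪ {T} = {G,T} (union, +1)
BFHJKQ@3: {A,C,G,T} ∩ {G,T} = {G,T} (intersection, +0)
JQ@4: {C} ∩ {C} = {C} (intersection, +0)
FJQ@4: {G} ∪ {C} = {C,G} (union, +1)
BFJQ@4: {A} ∪ {C,G} = {A,C,G} (union, +1)
HK@4: {T} ∪ {C} = {C,T} (union, +1)
BFHJKQ@4: {A,C,G} ∩ {C,T} = {C} (intersection, +0)
JQ@5: {C} ∩ {C} = {C} (intersection, +0)
FJQ@5: {A} ∪ {C} = {A,C} (union, +1)
BFJQ@5: {T} ∪ {A,C} = {A,C,T} (union, +1)
HK@5: {C} ∪ {G} = {C,G} (union, +1)
BFHJKQ@5: {A,C,T} ∩ {C,G} = {C} (intersection, +0)
JQ@6: {C} ∪ {G} = {C,G} (union, +1)
FJQ@6: {C} ∩ {C,G} = {C} (intersection, +0)
BFJQ@6: {C} ∩ {C} = {C} (intersection, +0)
HK@6: {G} ∪ {C} = {C,G} (union, +1)
BFHJKQ@6: {C} ∩ {C,G} = {C} (intersection, +0)
JQ@7: {T} ∪ {A} = {A,T} (union, +1)
FJQ@7: {A} ∩ {A,T} = {A} (intersection, +0)
BFJQ@7: {G} ∪ {A} = {A,G} (union, +1)
HK@7: {T} ∪ {C} = {C,T} (union, +1)
BFHJKQ@7: {A,G} ∪ {C,T} = {A,C,G,T} (union, +1)
per-site changes: [4, 3, 3, 4, 3, 3, 2, 4]; total = 26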